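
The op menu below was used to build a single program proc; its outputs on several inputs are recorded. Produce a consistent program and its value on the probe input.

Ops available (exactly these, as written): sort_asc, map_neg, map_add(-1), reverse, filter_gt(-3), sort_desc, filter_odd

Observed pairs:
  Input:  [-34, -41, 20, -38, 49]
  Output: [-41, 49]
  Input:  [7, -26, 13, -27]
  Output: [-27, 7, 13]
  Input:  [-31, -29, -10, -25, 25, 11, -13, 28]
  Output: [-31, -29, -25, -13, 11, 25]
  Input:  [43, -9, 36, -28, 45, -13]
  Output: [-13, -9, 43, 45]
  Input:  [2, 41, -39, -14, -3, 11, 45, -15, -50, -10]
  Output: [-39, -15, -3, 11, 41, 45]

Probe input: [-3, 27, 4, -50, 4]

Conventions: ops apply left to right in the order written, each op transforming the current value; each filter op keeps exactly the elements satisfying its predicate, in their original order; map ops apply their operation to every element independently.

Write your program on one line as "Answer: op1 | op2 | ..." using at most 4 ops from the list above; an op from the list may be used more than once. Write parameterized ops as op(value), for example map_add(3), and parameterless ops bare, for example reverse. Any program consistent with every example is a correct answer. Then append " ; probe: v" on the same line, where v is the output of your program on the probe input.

reverse | filter_odd | sort_asc ; probe: [-3, 27]

Check, running the answer program on each example:
  [-34, -41, 20, -38, 49] -> [49, -38, 20, -41, -34] -> [49, -41] -> [-41, 49]
  [7, -26, 13, -27] -> [-27, 13, -26, 7] -> [-27, 13, 7] -> [-27, 7, 13]
  [-31, -29, -10, -25, 25, 11, -13, 28] -> [28, -13, 11, 25, -25, -10, -29, -31] -> [-13, 11, 25, -25, -29, -31] -> [-31, -29, -25, -13, 11, 25]
  [43, -9, 36, -28, 45, -13] -> [-13, 45, -28, 36, -9, 43] -> [-13, 45, -9, 43] -> [-13, -9, 43, 45]
  [2, 41, -39, -14, -3, 11, 45, -15, -50, -10] -> [-10, -50, -15, 45, 11, -3, -14, -39, 41, 2] -> [-15, 45, 11, -3, -39, 41] -> [-39, -15, -3, 11, 41, 45]
  probe: [-3, 27, 4, -50, 4] -> [4, -50, 4, 27, -3] -> [27, -3] -> [-3, 27]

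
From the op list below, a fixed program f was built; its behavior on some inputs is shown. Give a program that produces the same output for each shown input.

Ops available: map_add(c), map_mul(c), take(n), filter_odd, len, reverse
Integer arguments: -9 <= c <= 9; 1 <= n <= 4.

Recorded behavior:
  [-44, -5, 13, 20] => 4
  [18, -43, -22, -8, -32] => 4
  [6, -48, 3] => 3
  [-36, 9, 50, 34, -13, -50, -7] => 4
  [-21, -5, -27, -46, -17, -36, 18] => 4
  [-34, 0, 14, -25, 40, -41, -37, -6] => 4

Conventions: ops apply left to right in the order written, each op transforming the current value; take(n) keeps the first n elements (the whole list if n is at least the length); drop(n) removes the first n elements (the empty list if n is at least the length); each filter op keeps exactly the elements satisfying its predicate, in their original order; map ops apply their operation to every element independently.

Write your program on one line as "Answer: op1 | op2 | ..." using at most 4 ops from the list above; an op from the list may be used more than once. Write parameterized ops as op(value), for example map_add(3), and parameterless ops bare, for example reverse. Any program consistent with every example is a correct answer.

map_mul(-1) | take(4) | len

Check, running the answer program on each example:
  [-44, -5, 13, 20] -> [44, 5, -13, -20] -> [44, 5, -13, -20] -> 4
  [18, -43, -22, -8, -32] -> [-18, 43, 22, 8, 32] -> [-18, 43, 22, 8] -> 4
  [6, -48, 3] -> [-6, 48, -3] -> [-6, 48, -3] -> 3
  [-36, 9, 50, 34, -13, -50, -7] -> [36, -9, -50, -34, 13, 50, 7] -> [36, -9, -50, -34] -> 4
  [-21, -5, -27, -46, -17, -36, 18] -> [21, 5, 27, 46, 17, 36, -18] -> [21, 5, 27, 46] -> 4
  [-34, 0, 14, -25, 40, -41, -37, -6] -> [34, 0, -14, 25, -40, 41, 37, 6] -> [34, 0, -14, 25] -> 4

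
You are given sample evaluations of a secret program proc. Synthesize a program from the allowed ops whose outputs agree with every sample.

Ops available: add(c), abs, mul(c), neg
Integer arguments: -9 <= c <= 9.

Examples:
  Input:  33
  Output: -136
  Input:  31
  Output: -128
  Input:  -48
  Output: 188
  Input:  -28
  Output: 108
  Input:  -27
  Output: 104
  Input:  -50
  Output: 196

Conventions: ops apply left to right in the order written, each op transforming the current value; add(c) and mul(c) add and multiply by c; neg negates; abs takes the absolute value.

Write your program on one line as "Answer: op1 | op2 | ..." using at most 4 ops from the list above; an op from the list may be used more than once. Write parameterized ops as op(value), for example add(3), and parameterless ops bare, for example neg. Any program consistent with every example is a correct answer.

mul(4) | add(-1) | neg | add(-5)

Check, running the answer program on each example:
  33 -> 132 -> 131 -> -131 -> -136
  31 -> 124 -> 123 -> -123 -> -128
  -48 -> -192 -> -193 -> 193 -> 188
  -28 -> -112 -> -113 -> 113 -> 108
  -27 -> -108 -> -109 -> 109 -> 104
  -50 -> -200 -> -201 -> 201 -> 196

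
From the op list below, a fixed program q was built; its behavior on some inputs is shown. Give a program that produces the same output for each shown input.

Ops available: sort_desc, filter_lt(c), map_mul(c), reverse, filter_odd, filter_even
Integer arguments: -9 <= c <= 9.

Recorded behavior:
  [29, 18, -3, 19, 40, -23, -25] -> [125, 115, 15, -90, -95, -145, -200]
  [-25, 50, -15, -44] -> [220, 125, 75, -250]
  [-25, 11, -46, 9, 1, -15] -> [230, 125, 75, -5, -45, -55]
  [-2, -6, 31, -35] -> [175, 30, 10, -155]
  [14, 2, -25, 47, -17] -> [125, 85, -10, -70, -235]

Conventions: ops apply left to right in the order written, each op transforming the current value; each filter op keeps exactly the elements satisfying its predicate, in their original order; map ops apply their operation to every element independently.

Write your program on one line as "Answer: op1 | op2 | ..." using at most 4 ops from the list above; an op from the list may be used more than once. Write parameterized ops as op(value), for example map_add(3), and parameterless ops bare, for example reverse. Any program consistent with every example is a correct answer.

sort_desc | map_mul(-5) | reverse

Check, running the answer program on each example:
  [29, 18, -3, 19, 40, -23, -25] -> [40, 29, 19, 18, -3, -23, -25] -> [-200, -145, -95, -90, 15, 115, 125] -> [125, 115, 15, -90, -95, -145, -200]
  [-25, 50, -15, -44] -> [50, -15, -25, -44] -> [-250, 75, 125, 220] -> [220, 125, 75, -250]
  [-25, 11, -46, 9, 1, -15] -> [11, 9, 1, -15, -25, -46] -> [-55, -45, -5, 75, 125, 230] -> [230, 125, 75, -5, -45, -55]
  [-2, -6, 31, -35] -> [31, -2, -6, -35] -> [-155, 10, 30, 175] -> [175, 30, 10, -155]
  [14, 2, -25, 47, -17] -> [47, 14, 2, -17, -25] -> [-235, -70, -10, 85, 125] -> [125, 85, -10, -70, -235]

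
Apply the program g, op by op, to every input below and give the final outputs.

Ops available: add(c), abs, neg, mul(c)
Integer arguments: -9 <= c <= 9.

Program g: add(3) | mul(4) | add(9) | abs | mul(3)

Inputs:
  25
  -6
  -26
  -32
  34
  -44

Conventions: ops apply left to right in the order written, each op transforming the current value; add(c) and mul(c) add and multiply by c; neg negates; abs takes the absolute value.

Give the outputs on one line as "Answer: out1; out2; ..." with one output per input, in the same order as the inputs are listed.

363; 9; 249; 321; 471; 465

Execution, op by op:
  25 -> 28 -> 112 -> 121 -> 121 -> 363
  -6 -> -3 -> -12 -> -3 -> 3 -> 9
  -26 -> -23 -> -92 -> -83 -> 83 -> 249
  -32 -> -29 -> -116 -> -107 -> 107 -> 321
  34 -> 37 -> 148 -> 157 -> 157 -> 471
  -44 -> -41 -> -164 -> -155 -> 155 -> 465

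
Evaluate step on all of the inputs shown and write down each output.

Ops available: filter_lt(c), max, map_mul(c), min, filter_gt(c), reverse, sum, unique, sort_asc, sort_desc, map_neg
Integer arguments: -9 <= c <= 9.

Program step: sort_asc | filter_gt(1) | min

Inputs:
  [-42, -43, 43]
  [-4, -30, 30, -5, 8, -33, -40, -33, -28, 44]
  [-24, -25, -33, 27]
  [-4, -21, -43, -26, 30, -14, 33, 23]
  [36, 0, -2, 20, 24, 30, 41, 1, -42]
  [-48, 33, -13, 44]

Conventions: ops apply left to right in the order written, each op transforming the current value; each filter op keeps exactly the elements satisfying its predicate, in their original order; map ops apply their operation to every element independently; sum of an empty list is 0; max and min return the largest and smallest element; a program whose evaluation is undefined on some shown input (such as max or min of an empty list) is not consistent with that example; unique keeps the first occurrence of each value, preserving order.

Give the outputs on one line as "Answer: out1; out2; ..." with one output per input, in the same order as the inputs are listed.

43; 8; 27; 23; 20; 33

Execution, op by op:
  [-42, -43, 43] -> [-43, -42, 43] -> [43] -> 43
  [-4, -30, 30, -5, 8, -33, -40, -33, -28, 44] -> [-40, -33, -33, -30, -28, -5, -4, 8, 30, 44] -> [8, 30, 44] -> 8
  [-24, -25, -33, 27] -> [-33, -25, -24, 27] -> [27] -> 27
  [-4, -21, -43, -26, 30, -14, 33, 23] -> [-43, -26, -21, -14, -4, 23, 30, 33] -> [23, 30, 33] -> 23
  [36, 0, -2, 20, 24, 30, 41, 1, -42] -> [-42, -2, 0, 1, 20, 24, 30, 36, 41] -> [20, 24, 30, 36, 41] -> 20
  [-48, 33, -13, 44] -> [-48, -13, 33, 44] -> [33, 44] -> 33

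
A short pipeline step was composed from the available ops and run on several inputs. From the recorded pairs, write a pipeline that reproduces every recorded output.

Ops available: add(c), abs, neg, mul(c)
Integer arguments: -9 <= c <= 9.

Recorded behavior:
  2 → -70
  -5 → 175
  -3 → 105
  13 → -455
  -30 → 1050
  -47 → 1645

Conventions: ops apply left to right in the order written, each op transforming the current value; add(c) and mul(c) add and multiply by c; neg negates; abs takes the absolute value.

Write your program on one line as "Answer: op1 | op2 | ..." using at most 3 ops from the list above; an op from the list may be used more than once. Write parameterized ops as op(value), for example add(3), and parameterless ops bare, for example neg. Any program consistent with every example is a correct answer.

mul(7) | neg | mul(5)

Check, running the answer program on each example:
  2 -> 14 -> -14 -> -70
  -5 -> -35 -> 35 -> 175
  -3 -> -21 -> 21 -> 105
  13 -> 91 -> -91 -> -455
  -30 -> -210 -> 210 -> 1050
  -47 -> -329 -> 329 -> 1645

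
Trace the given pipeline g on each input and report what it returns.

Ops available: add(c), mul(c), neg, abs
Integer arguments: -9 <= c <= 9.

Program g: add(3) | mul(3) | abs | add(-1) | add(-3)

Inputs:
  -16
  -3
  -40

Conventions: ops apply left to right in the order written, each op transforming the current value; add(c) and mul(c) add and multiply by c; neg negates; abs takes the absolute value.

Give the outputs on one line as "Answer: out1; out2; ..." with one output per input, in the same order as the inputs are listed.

Execution, op by op:
  -16 -> -13 -> -39 -> 39 -> 38 -> 35
  -3 -> 0 -> 0 -> 0 -> -1 -> -4
  -40 -> -37 -> -111 -> 111 -> 110 -> 107

35; -4; 107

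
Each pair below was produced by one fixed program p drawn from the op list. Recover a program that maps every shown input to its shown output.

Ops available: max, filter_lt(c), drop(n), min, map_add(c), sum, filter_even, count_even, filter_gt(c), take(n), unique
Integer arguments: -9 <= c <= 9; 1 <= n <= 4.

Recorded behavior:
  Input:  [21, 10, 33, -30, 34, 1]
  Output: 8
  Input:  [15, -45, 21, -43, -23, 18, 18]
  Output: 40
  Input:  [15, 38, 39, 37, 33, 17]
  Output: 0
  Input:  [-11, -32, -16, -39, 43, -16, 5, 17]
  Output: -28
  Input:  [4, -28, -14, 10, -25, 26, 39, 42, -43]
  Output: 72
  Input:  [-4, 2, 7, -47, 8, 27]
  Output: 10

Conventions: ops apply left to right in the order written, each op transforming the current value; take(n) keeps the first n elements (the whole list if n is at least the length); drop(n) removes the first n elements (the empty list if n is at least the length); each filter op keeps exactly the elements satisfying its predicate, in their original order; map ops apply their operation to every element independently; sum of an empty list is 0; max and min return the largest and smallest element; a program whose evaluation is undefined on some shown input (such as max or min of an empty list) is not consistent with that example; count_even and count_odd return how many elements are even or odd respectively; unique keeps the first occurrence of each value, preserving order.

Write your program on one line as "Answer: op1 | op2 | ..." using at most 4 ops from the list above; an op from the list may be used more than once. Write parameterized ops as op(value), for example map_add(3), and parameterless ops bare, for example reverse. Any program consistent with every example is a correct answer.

drop(2) | filter_even | map_add(2) | sum

Check, running the answer program on each example:
  [21, 10, 33, -30, 34, 1] -> [33, -30, 34, 1] -> [-30, 34] -> [-28, 36] -> 8
  [15, -45, 21, -43, -23, 18, 18] -> [21, -43, -23, 18, 18] -> [18, 18] -> [20, 20] -> 40
  [15, 38, 39, 37, 33, 17] -> [39, 37, 33, 17] -> [] -> [] -> 0
  [-11, -32, -16, -39, 43, -16, 5, 17] -> [-16, -39, 43, -16, 5, 17] -> [-16, -16] -> [-14, -14] -> -28
  [4, -28, -14, 10, -25, 26, 39, 42, -43] -> [-14, 10, -25, 26, 39, 42, -43] -> [-14, 10, 26, 42] -> [-12, 12, 28, 44] -> 72
  [-4, 2, 7, -47, 8, 27] -> [7, -47, 8, 27] -> [8] -> [10] -> 10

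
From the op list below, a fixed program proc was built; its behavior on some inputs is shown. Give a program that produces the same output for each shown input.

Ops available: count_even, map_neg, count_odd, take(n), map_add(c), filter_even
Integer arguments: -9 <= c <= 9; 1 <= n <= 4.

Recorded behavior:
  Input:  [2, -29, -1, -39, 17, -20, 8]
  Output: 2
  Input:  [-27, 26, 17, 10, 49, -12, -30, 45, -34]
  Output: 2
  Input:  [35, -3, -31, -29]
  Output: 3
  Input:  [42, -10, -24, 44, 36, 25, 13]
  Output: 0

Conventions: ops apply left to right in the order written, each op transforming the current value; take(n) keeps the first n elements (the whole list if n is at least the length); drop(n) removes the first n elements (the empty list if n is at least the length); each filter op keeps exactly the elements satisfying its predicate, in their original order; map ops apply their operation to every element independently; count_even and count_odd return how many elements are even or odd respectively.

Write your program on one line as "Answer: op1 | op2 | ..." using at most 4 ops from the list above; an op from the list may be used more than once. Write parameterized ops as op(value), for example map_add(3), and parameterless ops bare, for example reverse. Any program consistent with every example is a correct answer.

take(3) | map_add(1) | map_add(9) | count_odd

Check, running the answer program on each example:
  [2, -29, -1, -39, 17, -20, 8] -> [2, -29, -1] -> [3, -28, 0] -> [12, -19, 9] -> 2
  [-27, 26, 17, 10, 49, -12, -30, 45, -34] -> [-27, 26, 17] -> [-26, 27, 18] -> [-17, 36, 27] -> 2
  [35, -3, -31, -29] -> [35, -3, -31] -> [36, -2, -30] -> [45, 7, -21] -> 3
  [42, -10, -24, 44, 36, 25, 13] -> [42, -10, -24] -> [43, -9, -23] -> [52, 0, -14] -> 0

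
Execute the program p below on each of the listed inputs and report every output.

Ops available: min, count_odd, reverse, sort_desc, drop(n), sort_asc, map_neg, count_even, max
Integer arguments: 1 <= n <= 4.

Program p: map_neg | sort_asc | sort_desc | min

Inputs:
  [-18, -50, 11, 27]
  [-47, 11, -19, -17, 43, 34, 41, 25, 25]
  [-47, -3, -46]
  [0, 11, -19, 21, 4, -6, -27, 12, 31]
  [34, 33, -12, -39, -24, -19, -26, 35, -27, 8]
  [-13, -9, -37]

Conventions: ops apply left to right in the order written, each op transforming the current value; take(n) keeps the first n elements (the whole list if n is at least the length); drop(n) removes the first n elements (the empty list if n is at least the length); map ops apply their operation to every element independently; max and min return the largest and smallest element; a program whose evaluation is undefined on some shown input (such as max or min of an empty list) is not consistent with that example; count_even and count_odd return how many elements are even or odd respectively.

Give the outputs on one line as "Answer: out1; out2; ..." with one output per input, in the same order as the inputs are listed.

Execution, op by op:
  [-18, -50, 11, 27] -> [18, 50, -11, -27] -> [-27, -11, 18, 50] -> [50, 18, -11, -27] -> -27
  [-47, 11, -19, -17, 43, 34, 41, 25, 25] -> [47, -11, 19, 17, -43, -34, -41, -25, -25] -> [-43, -41, -34, -25, -25, -11, 17, 19, 47] -> [47, 19, 17, -11, -25, -25, -34, -41, -43] -> -43
  [-47, -3, -46] -> [47, 3, 46] -> [3, 46, 47] -> [47, 46, 3] -> 3
  [0, 11, -19, 21, 4, -6, -27, 12, 31] -> [0, -11, 19, -21, -4, 6, 27, -12, -31] -> [-31, -21, -12, -11, -4, 0, 6, 19, 27] -> [27, 19, 6, 0, -4, -11, -12, -21, -31] -> -31
  [34, 33, -12, -39, -24, -19, -26, 35, -27, 8] -> [-34, -33, 12, 39, 24, 19, 26, -35, 27, -8] -> [-35, -34, -33, -8, 12, 19, 24, 26, 27, 39] -> [39, 27, 26, 24, 19, 12, -8, -33, -34, -35] -> -35
  [-13, -9, -37] -> [13, 9, 37] -> [9, 13, 37] -> [37, 13, 9] -> 9

-27; -43; 3; -31; -35; 9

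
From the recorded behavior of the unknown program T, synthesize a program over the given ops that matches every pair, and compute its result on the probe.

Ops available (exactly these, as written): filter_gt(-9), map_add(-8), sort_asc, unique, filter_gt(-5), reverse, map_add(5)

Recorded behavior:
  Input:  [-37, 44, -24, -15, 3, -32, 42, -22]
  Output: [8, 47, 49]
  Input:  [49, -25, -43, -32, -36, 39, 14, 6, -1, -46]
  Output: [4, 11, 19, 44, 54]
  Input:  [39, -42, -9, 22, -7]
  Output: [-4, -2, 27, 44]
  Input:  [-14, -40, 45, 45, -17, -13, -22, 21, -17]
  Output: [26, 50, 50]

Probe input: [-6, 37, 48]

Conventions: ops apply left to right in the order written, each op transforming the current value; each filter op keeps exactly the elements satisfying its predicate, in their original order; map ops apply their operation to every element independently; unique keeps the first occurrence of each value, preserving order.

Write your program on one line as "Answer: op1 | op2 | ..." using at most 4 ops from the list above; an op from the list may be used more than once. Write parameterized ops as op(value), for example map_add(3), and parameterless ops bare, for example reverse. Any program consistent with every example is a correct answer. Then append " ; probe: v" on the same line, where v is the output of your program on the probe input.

map_add(5) | sort_asc | filter_gt(-5) ; probe: [-1, 42, 53]

Check, running the answer program on each example:
  [-37, 44, -24, -15, 3, -32, 42, -22] -> [-32, 49, -19, -10, 8, -27, 47, -17] -> [-32, -27, -19, -17, -10, 8, 47, 49] -> [8, 47, 49]
  [49, -25, -43, -32, -36, 39, 14, 6, -1, -46] -> [54, -20, -38, -27, -31, 44, 19, 11, 4, -41] -> [-41, -38, -31, -27, -20, 4, 11, 19, 44, 54] -> [4, 11, 19, 44, 54]
  [39, -42, -9, 22, -7] -> [44, -37, -4, 27, -2] -> [-37, -4, -2, 27, 44] -> [-4, -2, 27, 44]
  [-14, -40, 45, 45, -17, -13, -22, 21, -17] -> [-9, -35, 50, 50, -12, -8, -17, 26, -12] -> [-35, -17, -12, -12, -9, -8, 26, 50, 50] -> [26, 50, 50]
  probe: [-6, 37, 48] -> [-1, 42, 53] -> [-1, 42, 53] -> [-1, 42, 53]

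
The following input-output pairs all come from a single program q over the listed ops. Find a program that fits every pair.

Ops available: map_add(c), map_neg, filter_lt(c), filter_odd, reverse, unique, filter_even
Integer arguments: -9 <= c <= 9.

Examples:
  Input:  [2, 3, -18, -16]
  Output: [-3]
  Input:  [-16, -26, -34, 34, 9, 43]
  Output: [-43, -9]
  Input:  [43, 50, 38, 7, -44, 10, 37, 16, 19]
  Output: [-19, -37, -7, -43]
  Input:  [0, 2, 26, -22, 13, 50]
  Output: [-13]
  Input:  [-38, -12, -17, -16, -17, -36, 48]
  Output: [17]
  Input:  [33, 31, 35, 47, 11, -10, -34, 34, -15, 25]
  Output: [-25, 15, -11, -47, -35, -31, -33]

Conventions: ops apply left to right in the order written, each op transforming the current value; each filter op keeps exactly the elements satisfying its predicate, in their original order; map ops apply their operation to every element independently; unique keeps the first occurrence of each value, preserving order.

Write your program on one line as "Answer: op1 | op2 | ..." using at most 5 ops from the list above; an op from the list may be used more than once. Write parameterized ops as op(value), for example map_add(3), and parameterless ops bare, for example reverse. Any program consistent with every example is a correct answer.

unique | map_neg | reverse | filter_odd

Check, running the answer program on each example:
  [2, 3, -18, -16] -> [2, 3, -18, -16] -> [-2, -3, 18, 16] -> [16, 18, -3, -2] -> [-3]
  [-16, -26, -34, 34, 9, 43] -> [-16, -26, -34, 34, 9, 43] -> [16, 26, 34, -34, -9, -43] -> [-43, -9, -34, 34, 26, 16] -> [-43, -9]
  [43, 50, 38, 7, -44, 10, 37, 16, 19] -> [43, 50, 38, 7, -44, 10, 37, 16, 19] -> [-43, -50, -38, -7, 44, -10, -37, -16, -19] -> [-19, -16, -37, -10, 44, -7, -38, -50, -43] -> [-19, -37, -7, -43]
  [0, 2, 26, -22, 13, 50] -> [0, 2, 26, -22, 13, 50] -> [0, -2, -26, 22, -13, -50] -> [-50, -13, 22, -26, -2, 0] -> [-13]
  [-38, -12, -17, -16, -17, -36, 48] -> [-38, -12, -17, -16, -36, 48] -> [38, 12, 17, 16, 36, -48] -> [-48, 36, 16, 17, 12, 38] -> [17]
  [33, 31, 35, 47, 11, -10, -34, 34, -15, 25] -> [33, 31, 35, 47, 11, -10, -34, 34, -15, 25] -> [-33, -31, -35, -47, -11, 10, 34, -34, 15, -25] -> [-25, 15, -34, 34, 10, -11, -47, -35, -31, -33] -> [-25, 15, -11, -47, -35, -31, -33]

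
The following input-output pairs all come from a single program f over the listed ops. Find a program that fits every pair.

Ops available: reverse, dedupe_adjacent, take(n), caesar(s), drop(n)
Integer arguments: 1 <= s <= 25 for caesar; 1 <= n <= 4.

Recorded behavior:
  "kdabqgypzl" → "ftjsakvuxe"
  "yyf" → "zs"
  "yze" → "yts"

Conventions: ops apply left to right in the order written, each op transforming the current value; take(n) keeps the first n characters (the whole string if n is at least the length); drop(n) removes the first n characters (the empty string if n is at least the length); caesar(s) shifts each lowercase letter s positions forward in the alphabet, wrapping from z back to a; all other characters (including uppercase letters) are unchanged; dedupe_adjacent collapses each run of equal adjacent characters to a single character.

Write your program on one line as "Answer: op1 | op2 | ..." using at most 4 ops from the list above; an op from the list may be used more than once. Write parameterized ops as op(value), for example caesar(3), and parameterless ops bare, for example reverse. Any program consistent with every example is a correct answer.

reverse | caesar(21) | caesar(25) | dedupe_adjacent

Check, running the answer program on each example:
  "kdabqgypzl" -> "lzpygqbadk" -> "guktblwvyf" -> "ftjsakvuxe" -> "ftjsakvuxe"
  "yyf" -> "fyy" -> "att" -> "zss" -> "zs"
  "yze" -> "ezy" -> "zut" -> "yts" -> "yts"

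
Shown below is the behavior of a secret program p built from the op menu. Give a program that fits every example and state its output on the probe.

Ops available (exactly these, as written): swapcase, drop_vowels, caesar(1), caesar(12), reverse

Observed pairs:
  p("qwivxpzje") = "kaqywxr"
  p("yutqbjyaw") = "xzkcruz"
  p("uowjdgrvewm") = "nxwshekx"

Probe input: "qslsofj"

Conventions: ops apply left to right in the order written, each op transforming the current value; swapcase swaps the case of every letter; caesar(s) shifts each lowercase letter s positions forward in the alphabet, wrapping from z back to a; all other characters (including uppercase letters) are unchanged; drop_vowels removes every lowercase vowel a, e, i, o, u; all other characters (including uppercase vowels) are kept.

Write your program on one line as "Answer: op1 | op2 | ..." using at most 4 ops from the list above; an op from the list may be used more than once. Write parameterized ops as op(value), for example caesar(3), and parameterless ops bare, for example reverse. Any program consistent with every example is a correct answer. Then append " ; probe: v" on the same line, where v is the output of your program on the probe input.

drop_vowels | reverse | caesar(1) ; probe: "kgtmtr"

Check, running the answer program on each example:
  "qwivxpzje" -> "qwvxpzj" -> "jzpxvwq" -> "kaqywxr"
  "yutqbjyaw" -> "ytqbjyw" -> "wyjbqty" -> "xzkcruz"
  "uowjdgrvewm" -> "wjdgrvwm" -> "mwvrgdjw" -> "nxwshekx"
  probe: "qslsofj" -> "qslsfj" -> "jfslsq" -> "kgtmtr"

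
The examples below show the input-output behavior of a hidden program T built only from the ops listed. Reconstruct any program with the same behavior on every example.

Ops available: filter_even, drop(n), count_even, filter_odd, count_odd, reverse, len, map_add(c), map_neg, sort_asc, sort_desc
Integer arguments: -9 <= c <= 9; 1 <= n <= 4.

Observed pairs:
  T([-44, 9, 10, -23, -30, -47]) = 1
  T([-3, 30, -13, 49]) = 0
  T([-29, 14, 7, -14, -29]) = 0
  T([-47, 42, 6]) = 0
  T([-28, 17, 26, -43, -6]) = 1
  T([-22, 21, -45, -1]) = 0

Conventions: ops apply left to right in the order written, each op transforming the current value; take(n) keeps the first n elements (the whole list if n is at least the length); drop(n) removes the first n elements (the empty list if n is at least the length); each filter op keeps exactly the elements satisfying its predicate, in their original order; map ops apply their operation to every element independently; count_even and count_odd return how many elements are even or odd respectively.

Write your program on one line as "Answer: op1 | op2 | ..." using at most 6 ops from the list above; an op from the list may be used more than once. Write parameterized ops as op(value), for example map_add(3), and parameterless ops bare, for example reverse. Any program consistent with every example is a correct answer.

map_add(8) | reverse | map_neg | drop(2) | drop(2) | count_even

Check, running the answer program on each example:
  [-44, 9, 10, -23, -30, -47] -> [-36, 17, 18, -15, -22, -39] -> [-39, -22, -15, 18, 17, -36] -> [39, 22, 15, -18, -17, 36] -> [15, -18, -17, 36] -> [-17, 36] -> 1
  [-3, 30, -13, 49] -> [5, 38, -5, 57] -> [57, -5, 38, 5] -> [-57, 5, -38, -5] -> [-38, -5] -> [] -> 0
  [-29, 14, 7, -14, -29] -> [-21, 22, 15, -6, -21] -> [-21, -6, 15, 22, -21] -> [21, 6, -15, -22, 21] -> [-15, -22, 21] -> [21] -> 0
  [-47, 42, 6] -> [-39, 50, 14] -> [14, 50, -39] -> [-14, -50, 39] -> [39] -> [] -> 0
  [-28, 17, 26, -43, -6] -> [-20, 25, 34, -35, 2] -> [2, -35, 34, 25, -20] -> [-2, 35, -34, -25, 20] -> [-34, -25, 20] -> [20] -> 1
  [-22, 21, -45, -1] -> [-14, 29, -37, 7] -> [7, -37, 29, -14] -> [-7, 37, -29, 14] -> [-29, 14] -> [] -> 0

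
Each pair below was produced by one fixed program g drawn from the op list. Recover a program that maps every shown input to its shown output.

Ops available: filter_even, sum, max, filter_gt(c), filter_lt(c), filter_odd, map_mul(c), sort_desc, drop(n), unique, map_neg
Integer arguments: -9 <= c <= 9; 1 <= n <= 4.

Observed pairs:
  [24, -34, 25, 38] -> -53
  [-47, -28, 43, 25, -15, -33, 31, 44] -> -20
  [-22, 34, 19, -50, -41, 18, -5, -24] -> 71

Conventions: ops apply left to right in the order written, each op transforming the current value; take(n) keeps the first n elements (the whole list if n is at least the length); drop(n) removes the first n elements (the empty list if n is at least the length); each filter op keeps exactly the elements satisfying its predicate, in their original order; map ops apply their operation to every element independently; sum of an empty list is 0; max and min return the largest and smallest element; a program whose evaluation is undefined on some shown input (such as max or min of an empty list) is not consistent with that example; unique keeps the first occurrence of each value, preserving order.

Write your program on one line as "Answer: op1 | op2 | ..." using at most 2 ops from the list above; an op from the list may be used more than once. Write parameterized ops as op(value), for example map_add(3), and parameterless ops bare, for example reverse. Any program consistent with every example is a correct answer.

map_neg | sum

Check, running the answer program on each example:
  [24, -34, 25, 38] -> [-24, 34, -25, -38] -> -53
  [-47, -28, 43, 25, -15, -33, 31, 44] -> [47, 28, -43, -25, 15, 33, -31, -44] -> -20
  [-22, 34, 19, -50, -41, 18, -5, -24] -> [22, -34, -19, 50, 41, -18, 5, 24] -> 71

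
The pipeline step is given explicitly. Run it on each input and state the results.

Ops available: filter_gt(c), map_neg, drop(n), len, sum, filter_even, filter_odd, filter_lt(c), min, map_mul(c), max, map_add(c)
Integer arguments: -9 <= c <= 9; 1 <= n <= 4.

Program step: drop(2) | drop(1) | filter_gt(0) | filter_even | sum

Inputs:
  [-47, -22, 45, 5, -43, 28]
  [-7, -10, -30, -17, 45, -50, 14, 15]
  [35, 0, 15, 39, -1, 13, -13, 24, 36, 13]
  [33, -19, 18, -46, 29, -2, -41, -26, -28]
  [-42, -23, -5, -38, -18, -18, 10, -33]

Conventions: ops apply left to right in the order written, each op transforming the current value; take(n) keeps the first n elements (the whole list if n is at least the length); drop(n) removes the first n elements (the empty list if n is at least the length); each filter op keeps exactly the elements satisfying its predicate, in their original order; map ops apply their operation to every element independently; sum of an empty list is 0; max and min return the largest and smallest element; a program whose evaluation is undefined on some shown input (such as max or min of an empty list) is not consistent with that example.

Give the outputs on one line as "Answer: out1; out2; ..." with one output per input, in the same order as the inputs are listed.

28; 14; 60; 0; 10

Execution, op by op:
  [-47, -22, 45, 5, -43, 28] -> [45, 5, -43, 28] -> [5, -43, 28] -> [5, 28] -> [28] -> 28
  [-7, -10, -30, -17, 45, -50, 14, 15] -> [-30, -17, 45, -50, 14, 15] -> [-17, 45, -50, 14, 15] -> [45, 14, 15] -> [14] -> 14
  [35, 0, 15, 39, -1, 13, -13, 24, 36, 13] -> [15, 39, -1, 13, -13, 24, 36, 13] -> [39, -1, 13, -13, 24, 36, 13] -> [39, 13, 24, 36, 13] -> [24, 36] -> 60
  [33, -19, 18, -46, 29, -2, -41, -26, -28] -> [18, -46, 29, -2, -41, -26, -28] -> [-46, 29, -2, -41, -26, -28] -> [29] -> [] -> 0
  [-42, -23, -5, -38, -18, -18, 10, -33] -> [-5, -38, -18, -18, 10, -33] -> [-38, -18, -18, 10, -33] -> [10] -> [10] -> 10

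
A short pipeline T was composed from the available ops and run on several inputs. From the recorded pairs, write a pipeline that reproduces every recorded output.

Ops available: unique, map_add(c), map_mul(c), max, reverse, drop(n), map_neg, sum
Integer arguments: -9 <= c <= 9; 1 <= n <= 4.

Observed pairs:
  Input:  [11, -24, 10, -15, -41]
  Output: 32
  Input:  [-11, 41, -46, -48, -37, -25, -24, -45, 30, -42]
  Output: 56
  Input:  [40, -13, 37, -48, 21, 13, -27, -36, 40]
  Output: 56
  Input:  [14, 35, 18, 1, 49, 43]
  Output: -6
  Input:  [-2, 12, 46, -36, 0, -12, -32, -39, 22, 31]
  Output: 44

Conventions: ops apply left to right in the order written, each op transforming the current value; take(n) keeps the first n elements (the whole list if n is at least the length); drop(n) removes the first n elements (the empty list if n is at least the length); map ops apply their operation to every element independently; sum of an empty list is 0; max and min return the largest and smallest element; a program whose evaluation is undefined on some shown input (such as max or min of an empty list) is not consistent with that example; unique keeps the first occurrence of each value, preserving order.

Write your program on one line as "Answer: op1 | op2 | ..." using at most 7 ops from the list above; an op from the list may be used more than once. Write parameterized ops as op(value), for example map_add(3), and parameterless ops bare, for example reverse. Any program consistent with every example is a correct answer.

map_add(-8) | reverse | drop(3) | reverse | map_neg | max

Check, running the answer program on each example:
  [11, -24, 10, -15, -41] -> [3, -32, 2, -23, -49] -> [-49, -23, 2, -32, 3] -> [-32, 3] -> [3, -32] -> [-3, 32] -> 32
  [-11, 41, -46, -48, -37, -25, -24, -45, 30, -42] -> [-19, 33, -54, -56, -45, -33, -32, -53, 22, -50] -> [-50, 22, -53, -32, -33, -45, -56, -54, 33, -19] -> [-32, -33, -45, -56, -54, 33, -19] -> [-19, 33, -54, -56, -45, -33, -32] -> [19, -33, 54, 56, 45, 33, 32] -> 56
  [40, -13, 37, -48, 21, 13, -27, -36, 40] -> [32, -21, 29, -56, 13, 5, -35, -44, 32] -> [32, -44, -35, 5, 13, -56, 29, -21, 32] -> [5, 13, -56, 29, -21, 32] -> [32, -21, 29, -56, 13, 5] -> [-32, 21, -29, 56, -13, -5] -> 56
  [14, 35, 18, 1, 49, 43] -> [6, 27, 10, -7, 41, 35] -> [35, 41, -7, 10, 27, 6] -> [10, 27, 6] -> [6, 27, 10] -> [-6, -27, -10] -> -6
  [-2, 12, 46, -36, 0, -12, -32, -39, 22, 31] -> [-10, 4, 38, -44, -8, -20, -40, -47, 14, 23] -> [23, 14, -47, -40, -20, -8, -44, 38, 4, -10] -> [-40, -20, -8, -44, 38, 4, -10] -> [-10, 4, 38, -44, -8, -20, -40] -> [10, -4, -38, 44, 8, 20, 40] -> 44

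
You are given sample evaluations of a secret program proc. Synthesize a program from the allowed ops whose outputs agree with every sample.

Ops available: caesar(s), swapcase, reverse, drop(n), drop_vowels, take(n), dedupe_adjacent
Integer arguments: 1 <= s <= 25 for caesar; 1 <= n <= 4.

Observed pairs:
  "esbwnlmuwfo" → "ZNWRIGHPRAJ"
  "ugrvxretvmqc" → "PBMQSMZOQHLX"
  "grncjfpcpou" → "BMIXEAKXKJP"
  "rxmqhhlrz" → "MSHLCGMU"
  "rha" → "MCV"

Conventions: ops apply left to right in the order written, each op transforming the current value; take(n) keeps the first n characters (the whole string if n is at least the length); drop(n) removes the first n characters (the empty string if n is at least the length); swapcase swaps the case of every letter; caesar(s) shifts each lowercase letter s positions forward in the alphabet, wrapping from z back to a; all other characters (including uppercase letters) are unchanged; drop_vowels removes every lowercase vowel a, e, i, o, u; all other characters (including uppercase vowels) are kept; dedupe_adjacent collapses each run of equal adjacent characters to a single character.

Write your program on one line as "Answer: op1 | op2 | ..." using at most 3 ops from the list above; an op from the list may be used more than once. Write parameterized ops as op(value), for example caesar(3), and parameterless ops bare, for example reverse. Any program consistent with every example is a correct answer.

caesar(21) | dedupe_adjacent | swapcase

Check, running the answer program on each example:
  "esbwnlmuwfo" -> "znwrighpraj" -> "znwrighpraj" -> "ZNWRIGHPRAJ"
  "ugrvxretvmqc" -> "pbmqsmzoqhlx" -> "pbmqsmzoqhlx" -> "PBMQSMZOQHLX"
  "grncjfpcpou" -> "bmixeakxkjp" -> "bmixeakxkjp" -> "BMIXEAKXKJP"
  "rxmqhhlrz" -> "mshlccgmu" -> "mshlcgmu" -> "MSHLCGMU"
  "rha" -> "mcv" -> "mcv" -> "MCV"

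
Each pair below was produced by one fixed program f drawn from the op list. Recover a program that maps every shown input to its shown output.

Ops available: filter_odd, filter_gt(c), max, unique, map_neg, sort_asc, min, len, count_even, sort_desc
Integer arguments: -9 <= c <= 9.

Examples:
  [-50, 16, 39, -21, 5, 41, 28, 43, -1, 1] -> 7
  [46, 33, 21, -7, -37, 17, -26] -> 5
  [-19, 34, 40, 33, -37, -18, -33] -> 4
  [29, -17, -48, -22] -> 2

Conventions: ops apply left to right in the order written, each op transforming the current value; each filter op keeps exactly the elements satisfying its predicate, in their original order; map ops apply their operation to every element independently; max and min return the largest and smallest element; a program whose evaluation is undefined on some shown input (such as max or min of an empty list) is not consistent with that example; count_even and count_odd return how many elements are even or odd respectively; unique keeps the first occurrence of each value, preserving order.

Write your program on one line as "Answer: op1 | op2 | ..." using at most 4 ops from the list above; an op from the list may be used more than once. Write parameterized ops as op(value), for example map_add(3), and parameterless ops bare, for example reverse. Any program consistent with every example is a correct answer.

filter_odd | sort_asc | len

Check, running the answer program on each example:
  [-50, 16, 39, -21, 5, 41, 28, 43, -1, 1] -> [39, -21, 5, 41, 43, -1, 1] -> [-21, -1, 1, 5, 39, 41, 43] -> 7
  [46, 33, 21, -7, -37, 17, -26] -> [33, 21, -7, -37, 17] -> [-37, -7, 17, 21, 33] -> 5
  [-19, 34, 40, 33, -37, -18, -33] -> [-19, 33, -37, -33] -> [-37, -33, -19, 33] -> 4
  [29, -17, -48, -22] -> [29, -17] -> [-17, 29] -> 2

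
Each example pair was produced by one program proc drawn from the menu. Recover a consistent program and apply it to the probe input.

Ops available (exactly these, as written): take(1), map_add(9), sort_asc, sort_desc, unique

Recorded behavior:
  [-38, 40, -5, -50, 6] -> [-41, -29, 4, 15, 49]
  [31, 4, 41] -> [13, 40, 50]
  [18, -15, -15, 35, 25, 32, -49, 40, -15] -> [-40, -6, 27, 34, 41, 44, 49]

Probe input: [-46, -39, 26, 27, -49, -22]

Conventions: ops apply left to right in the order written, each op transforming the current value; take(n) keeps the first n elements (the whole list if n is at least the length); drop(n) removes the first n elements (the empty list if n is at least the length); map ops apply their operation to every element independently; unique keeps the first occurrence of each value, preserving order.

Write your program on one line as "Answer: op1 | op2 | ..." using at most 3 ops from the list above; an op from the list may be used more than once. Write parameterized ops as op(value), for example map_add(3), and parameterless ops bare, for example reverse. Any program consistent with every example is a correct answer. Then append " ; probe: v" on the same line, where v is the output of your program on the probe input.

map_add(9) | unique | sort_asc ; probe: [-40, -37, -30, -13, 35, 36]

Check, running the answer program on each example:
  [-38, 40, -5, -50, 6] -> [-29, 49, 4, -41, 15] -> [-29, 49, 4, -41, 15] -> [-41, -29, 4, 15, 49]
  [31, 4, 41] -> [40, 13, 50] -> [40, 13, 50] -> [13, 40, 50]
  [18, -15, -15, 35, 25, 32, -49, 40, -15] -> [27, -6, -6, 44, 34, 41, -40, 49, -6] -> [27, -6, 44, 34, 41, -40, 49] -> [-40, -6, 27, 34, 41, 44, 49]
  probe: [-46, -39, 26, 27, -49, -22] -> [-37, -30, 35, 36, -40, -13] -> [-37, -30, 35, 36, -40, -13] -> [-40, -37, -30, -13, 35, 36]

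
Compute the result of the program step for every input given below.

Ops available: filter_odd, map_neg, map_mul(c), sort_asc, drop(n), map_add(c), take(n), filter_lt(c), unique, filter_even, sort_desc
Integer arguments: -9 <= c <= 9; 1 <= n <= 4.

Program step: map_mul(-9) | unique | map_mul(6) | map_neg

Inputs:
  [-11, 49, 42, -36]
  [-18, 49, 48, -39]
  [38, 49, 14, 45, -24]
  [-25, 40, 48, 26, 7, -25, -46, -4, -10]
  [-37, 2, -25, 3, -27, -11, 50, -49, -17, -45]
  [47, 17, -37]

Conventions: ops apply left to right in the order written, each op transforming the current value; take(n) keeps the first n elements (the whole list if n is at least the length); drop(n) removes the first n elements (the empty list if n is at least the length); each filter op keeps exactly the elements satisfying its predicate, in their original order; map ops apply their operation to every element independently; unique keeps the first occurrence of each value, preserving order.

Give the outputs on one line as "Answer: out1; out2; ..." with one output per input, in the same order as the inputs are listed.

[-594, 2646, 2268, -1944]; [-972, 2646, 2592, -2106]; [2052, 2646, 756, 2430, -1296]; [-1350, 2160, 2592, 1404, 378, -2484, -216, -540]; [-1998, 108, -1350, 162, -1458, -594, 2700, -2646, -918, -2430]; [2538, 918, -1998]

Execution, op by op:
  [-11, 49, 42, -36] -> [99, -441, -378, 324] -> [99, -441, -378, 324] -> [594, -2646, -2268, 1944] -> [-594, 2646, 2268, -1944]
  [-18, 49, 48, -39] -> [162, -441, -432, 351] -> [162, -441, -432, 351] -> [972, -2646, -2592, 2106] -> [-972, 2646, 2592, -2106]
  [38, 49, 14, 45, -24] -> [-342, -441, -126, -405, 216] -> [-342, -441, -126, -405, 216] -> [-2052, -2646, -756, -2430, 1296] -> [2052, 2646, 756, 2430, -1296]
  [-25, 40, 48, 26, 7, -25, -46, -4, -10] -> [225, -360, -432, -234, -63, 225, 414, 36, 90] -> [225, -360, -432, -234, -63, 414, 36, 90] -> [1350, -2160, -2592, -1404, -378, 2484, 216, 540] -> [-1350, 2160, 2592, 1404, 378, -2484, -216, -540]
  [-37, 2, -25, 3, -27, -11, 50, -49, -17, -45] -> [333, -18, 225, -27, 243, 99, -450, 441, 153, 405] -> [333, -18, 225, -27, 243, 99, -450, 441, 153, 405] -> [1998, -108, 1350, -162, 1458, 594, -2700, 2646, 918, 2430] -> [-1998, 108, -1350, 162, -1458, -594, 2700, -2646, -918, -2430]
  [47, 17, -37] -> [-423, -153, 333] -> [-423, -153, 333] -> [-2538, -918, 1998] -> [2538, 918, -1998]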